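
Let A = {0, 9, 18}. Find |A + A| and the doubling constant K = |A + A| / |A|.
K = |A + A| / |A| = 5/3

Enumerate A + A = {a + b : a, b ∈ A}. With |A| = 3, there are |A|^2 = 9 ordered sum pairs; collecting distinct values, A + A = {0, 9, 18, 27, 36}, so |A + A| = 5. Thus K = 5/3. Here |A + A| = 2|A| − 1 = 5, the minimum possible — so K = 5/3 is minimal, which holds iff A is an arithmetic progression.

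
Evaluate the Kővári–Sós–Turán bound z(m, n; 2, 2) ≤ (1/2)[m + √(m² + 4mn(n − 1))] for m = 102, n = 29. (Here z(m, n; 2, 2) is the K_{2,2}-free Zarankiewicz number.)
z(102, 29; 2, 2) ≤ (1/2)[102 + √(102² + 4·102·29·28)] = (1/2)[102 + √341700] = 343.2756

Kővári–Sós–Turán: let r_1, ..., r_102 be the row sums and z = Σ r_i the total number of 1s. Each pair of columns can share at most one row with both entries 1 (else a 2×2 all-ones block appears), so Σ_i C(r_i, 2) ≤ C(29, 2) = 406. By convexity Σ_i C(r_i, 2) ≥ 102·C(z/102, 2) = z(z − 102)/(2·102), giving z² − 102z − 102·29·28 ≤ 0 and hence z ≤ (1/2)[102 + √(10404 + 4·82824)] = (1/2)[102 + √341700] ≈ (1/2)(102 + 584.5511) = 343.2756.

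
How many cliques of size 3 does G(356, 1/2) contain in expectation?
E[# K_3] = C(356, 3) · (1/2)^C(3, 2) = 7456420 / 2^3 = 1864105/2 = 932052.5

For each 3-subset S of vertices (there are C(356, 3) = 7456420 such S), let X_S = 1 if S induces a K_3 (all C(3, 2) = 3 edges present). Then P(X_S = 1) = (1/2)^3 = 1/8. By linearity of expectation, E[# K_3] = C(356, 3) · (1/2)^3 = 7456420 / 8 = 1864105/2 = 932052.5.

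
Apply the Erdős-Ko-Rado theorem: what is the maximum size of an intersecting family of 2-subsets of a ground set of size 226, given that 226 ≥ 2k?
max |F| = C(225, 1) = 225

The Erdős-Ko-Rado theorem states: for n ≥ 2k, an intersecting family of k-subsets of an n-element set has size at most C(n − 1, k − 1), with equality for 'star' families {A ⊆ [n] : |A| = k, i ∈ A} (fix an element i). For n = 226, k = 2: C(225, 1) = 225.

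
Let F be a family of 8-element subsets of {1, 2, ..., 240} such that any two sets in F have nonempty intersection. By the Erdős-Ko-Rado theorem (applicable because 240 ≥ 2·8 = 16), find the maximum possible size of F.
max |F| = C(239, 7) = 8088059011227

The Erdős-Ko-Rado theorem states: for n ≥ 2k, an intersecting family of k-subsets of an n-element set has size at most C(n − 1, k − 1), with equality for 'star' families {A ⊆ [n] : |A| = k, i ∈ A} (fix an element i). For n = 240, k = 8: C(239, 7) = 8088059011227.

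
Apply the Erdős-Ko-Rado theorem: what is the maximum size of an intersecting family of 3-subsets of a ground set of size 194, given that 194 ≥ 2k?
max |F| = C(193, 2) = 18528

The Erdős-Ko-Rado theorem states: for n ≥ 2k, an intersecting family of k-subsets of an n-element set has size at most C(n − 1, k − 1), with equality for 'star' families {A ⊆ [n] : |A| = k, i ∈ A} (fix an element i). For n = 194, k = 3: C(193, 2) = 18528.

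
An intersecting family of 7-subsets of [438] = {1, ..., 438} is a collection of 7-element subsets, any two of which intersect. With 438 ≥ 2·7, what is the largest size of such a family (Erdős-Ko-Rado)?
max |F| = C(437, 6) = 9345145325544

Erdős-Ko-Rado (1961): when n ≥ 2k, max |F| = C(n−1, k−1). The bound is attained by the star {A : i ∈ A} for any fixed i ∈ [n]. Here C(438−1, 7−1) = C(437, 6) = 9345145325544.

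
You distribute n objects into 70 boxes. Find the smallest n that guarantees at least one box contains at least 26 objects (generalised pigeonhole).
n = (26 − 1)·70 + 1 = 1751

By the generalised pigeonhole principle, to guarantee some box contains ≥ r objects we need more than (r − 1) · k objects total. Threshold: n = (r − 1) · k + 1. With r = 26 and k = 70: n = 25 · 70 + 1 = 1750 + 1 = 1751. For n = 1750 = 25 · 70, we can put exactly 25 objects in every box, avoiding 26 in any single one — so 1751 is tight.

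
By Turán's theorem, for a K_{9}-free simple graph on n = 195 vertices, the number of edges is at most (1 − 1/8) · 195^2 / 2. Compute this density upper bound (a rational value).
Turán density bound = (7/8) · 195^2/2 = 266175/16 ≈ 16635.9375

Turán's theorem: ex(n, K_{r+1}) is achieved by the complete r-partite Turán graph T(n, r) with parts as balanced as possible, and is at most (1 − 1/r) · n^2/2. For r = 8, n = 195: the density bound is (7/8) · 38025/2 = 266175/16 ≈ 16635.9375. The integer-valued extremum is e(T(195, 8)) = 16635, which is strictly less than the density bound 266175/16 since 8 ∤ 195 (the parts of T(195, 8) cannot all be equal).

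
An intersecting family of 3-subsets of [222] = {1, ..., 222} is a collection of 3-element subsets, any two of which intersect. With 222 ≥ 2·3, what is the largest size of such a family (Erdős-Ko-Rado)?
max |F| = C(221, 2) = 24310

Erdős-Ko-Rado (1961): when n ≥ 2k, max |F| = C(n−1, k−1). The bound is attained by the star {A : i ∈ A} for any fixed i ∈ [n]. Here C(222−1, 3−1) = C(221, 2) = 24310.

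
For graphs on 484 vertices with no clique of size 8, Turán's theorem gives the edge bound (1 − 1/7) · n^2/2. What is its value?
Turán density bound = (6/7) · 484^2/2 = 702768/7 ≈ 100395.4286

Turán's theorem: ex(n, K_{r+1}) is achieved by the complete r-partite Turán graph T(n, r) with parts as balanced as possible, and is at most (1 − 1/r) · n^2/2. For r = 7, n = 484: the density bound is (6/7) · 234256/2 = 702768/7 ≈ 100395.4286. The integer-valued extremum is e(T(484, 7)) = 100395, which is strictly less than the density bound 702768/7 since 7 ∤ 484 (the parts of T(484, 7) cannot all be equal).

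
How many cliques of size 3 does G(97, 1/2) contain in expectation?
E[# K_3] = C(97, 3) · (1/2)^C(3, 2) = 147440 / 2^3 = 18430

For each 3-subset S of vertices (there are C(97, 3) = 147440 such S), let X_S = 1 if S induces a K_3 (all C(3, 2) = 3 edges present). Then P(X_S = 1) = (1/2)^3 = 1/8. By linearity of expectation, E[# K_3] = C(97, 3) · (1/2)^3 = 147440 / 8 = 18430.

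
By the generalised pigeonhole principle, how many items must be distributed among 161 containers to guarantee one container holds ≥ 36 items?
n = (36 − 1)·161 + 1 = 5636

By the generalised pigeonhole principle, to guarantee some box contains ≥ r objects we need more than (r − 1) · k objects total. Threshold: n = (r − 1) · k + 1. With r = 36 and k = 161: n = 35 · 161 + 1 = 5635 + 1 = 5636. For n = 5635 = 35 · 161, we can put exactly 35 objects in every box, avoiding 36 in any single one — so 5636 is tight.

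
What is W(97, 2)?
W(97, 2) = 97 + 1 = 98

A 2-term AP is any pair of integers, so a monochromatic 2-AP exists iff some colour is used at least twice. With 97 colours, the colouring i ↦ i on {1, ..., 97} uses each colour once, avoiding any monochromatic pair, so W(97, 2) > 97. For {1, ..., 98}, pigeonhole forces two integers of the same colour, which form a monochromatic 2-AP. Hence W(97, 2) = 98.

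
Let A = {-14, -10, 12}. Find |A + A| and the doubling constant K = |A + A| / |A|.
K = |A + A| / |A| = 6/3 = 2

Enumerate A + A = {a + b : a, b ∈ A}. With |A| = 3, there are |A|^2 = 9 ordered sum pairs; collecting distinct values, A + A = {-28, -24, -20, -2, 2, 24}, so |A + A| = 6. Thus K = 6/3 = 2. For comparison, the minimum possible |A + A| over all 3-element sets is 2·3 − 1 = 5 (so min K = 5/3), attained only by arithmetic progressions.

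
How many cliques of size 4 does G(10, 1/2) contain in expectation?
E[# K_4] = C(10, 4) · (1/2)^C(4, 2) = 210 / 2^6 = 105/32 = 3.28125

For each 4-subset S of vertices (there are C(10, 4) = 210 such S), let X_S = 1 if S induces a K_4 (all C(4, 2) = 6 edges present). Then P(X_S = 1) = (1/2)^6 = 1/64. By linearity of expectation, E[# K_4] = C(10, 4) · (1/2)^6 = 210 / 64 = 105/32 = 3.28125.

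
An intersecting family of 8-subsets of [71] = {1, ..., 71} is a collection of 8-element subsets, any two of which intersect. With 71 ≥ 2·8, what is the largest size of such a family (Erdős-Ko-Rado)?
max |F| = C(70, 7) = 1198774720

The Erdős-Ko-Rado theorem states: for n ≥ 2k, an intersecting family of k-subsets of an n-element set has size at most C(n − 1, k − 1), with equality for 'star' families {A ⊆ [n] : |A| = k, i ∈ A} (fix an element i). For n = 71, k = 8: C(70, 7) = 1198774720.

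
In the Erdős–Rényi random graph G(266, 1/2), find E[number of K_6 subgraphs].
E[# K_6] = C(266, 6) · (1/2)^C(6, 2) = 464832503058 / 2^15 = 232416251529/16384 ≈ 14185562.227112

For each 6-subset S of vertices (there are C(266, 6) = 464832503058 such S), let X_S = 1 if S induces a K_6 (all C(6, 2) = 15 edges present). Then P(X_S = 1) = (1/2)^15 = 1/32768. By linearity of expectation, E[# K_6] = C(266, 6) · (1/2)^15 = 464832503058 / 32768 = 232416251529/16384 ≈ 14185562.227112.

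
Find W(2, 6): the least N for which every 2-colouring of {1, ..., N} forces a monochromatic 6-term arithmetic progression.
W(2, 6) = 1132

This is a classical value, W(2, 6) = 1132, established by combining an explicit 2-colouring of {1, ..., 1131} with no monochromatic 6-AP (giving the lower bound W(2, 6) > 1131) and a finite case analysis / exhaustive computer search showing every 2-colouring of {1, ..., 1132} has such an AP.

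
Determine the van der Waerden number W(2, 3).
W(2, 3) = 9

Lower bound: the 2-colouring RRBBRRBB of {1, ..., 8} (R at positions {1, 2, 5, 6}, B at {3, 4, 7, 8}) contains no monochromatic 3-term AP, so W(2, 3) > 8. Upper bound: a case analysis on any 2-colouring of {1, ..., 9} forces such an AP. Hence W(2, 3) = 9.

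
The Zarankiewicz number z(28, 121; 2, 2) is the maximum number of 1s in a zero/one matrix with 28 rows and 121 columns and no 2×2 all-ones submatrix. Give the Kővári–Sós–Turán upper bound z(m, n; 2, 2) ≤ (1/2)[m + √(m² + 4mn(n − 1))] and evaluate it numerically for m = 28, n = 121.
z(28, 121; 2, 2) ≤ (1/2)[28 + √(28² + 4·28·121·120)] = (1/2)[28 + √1627024] = 651.7743

Kővári–Sós–Turán: let r_1, ..., r_28 be the row sums and z = Σ r_i the total number of 1s. Each pair of columns can share at most one row with both entries 1 (else a 2×2 all-ones block appears), so Σ_i C(r_i, 2) ≤ C(121, 2) = 7260. By convexity Σ_i C(r_i, 2) ≥ 28·C(z/28, 2) = z(z − 28)/(2·28), giving z² − 28z − 28·121·120 ≤ 0 and hence z ≤ (1/2)[28 + √(784 + 4·406560)] = (1/2)[28 + √1627024] ≈ (1/2)(28 + 1275.5485) = 651.7743.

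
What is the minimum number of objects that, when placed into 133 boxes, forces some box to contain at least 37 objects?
n = (37 − 1)·133 + 1 = 4789

By the generalised pigeonhole principle, to guarantee some box contains ≥ r objects we need more than (r − 1) · k objects total. Threshold: n = (r − 1) · k + 1. With r = 37 and k = 133: n = 36 · 133 + 1 = 4788 + 1 = 4789. For n = 4788 = 36 · 133, we can put exactly 36 objects in every box, avoiding 37 in any single one — so 4789 is tight.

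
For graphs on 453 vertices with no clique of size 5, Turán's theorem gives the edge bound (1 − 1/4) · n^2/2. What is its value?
Turán density bound = (3/4) · 453^2/2 = 615627/8 ≈ 76953.375

Turán's theorem: ex(n, K_{r+1}) is achieved by the complete r-partite Turán graph T(n, r) with parts as balanced as possible, and is at most (1 − 1/r) · n^2/2. For r = 4, n = 453: the density bound is (3/4) · 205209/2 = 615627/8 ≈ 76953.375. The integer-valued extremum is e(T(453, 4)) = 76953, which is strictly less than the density bound 615627/8 since 4 ∤ 453 (the parts of T(453, 4) cannot all be equal).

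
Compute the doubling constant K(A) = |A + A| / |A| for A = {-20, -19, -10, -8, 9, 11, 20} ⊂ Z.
K = |A + A| / |A| = 26/7

Enumerate A + A = {a + b : a, b ∈ A}. With |A| = 7, there are |A|^2 = 49 ordered sum pairs; collecting distinct values, A + A = {-40, -39, -38, -30, -29, -28, -27, -20, -18, -16, -11, -10, -9, -8, -1, 0, 1, 3, 10, 12, 18, 20, 22, 29, 31, 40}, so |A + A| = 26. Thus K = 26/7. For comparison, the minimum possible |A + A| over all 7-element sets is 2·7 − 1 = 13 (so min K = 13/7), attained only by arithmetic progressions.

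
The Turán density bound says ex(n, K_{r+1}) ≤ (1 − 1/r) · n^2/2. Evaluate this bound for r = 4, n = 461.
Turán density bound = (3/4) · 461^2/2 = 637563/8 ≈ 79695.375

Turán's theorem: ex(n, K_{r+1}) is achieved by the complete r-partite Turán graph T(n, r) with parts as balanced as possible, and is at most (1 − 1/r) · n^2/2. For r = 4, n = 461: the density bound is (3/4) · 212521/2 = 637563/8 ≈ 79695.375. The integer-valued extremum is e(T(461, 4)) = 79695, which is strictly less than the density bound 637563/8 since 4 ∤ 461 (the parts of T(461, 4) cannot all be equal).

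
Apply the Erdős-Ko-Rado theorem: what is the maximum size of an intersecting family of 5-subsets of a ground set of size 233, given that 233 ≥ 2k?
max |F| = C(232, 4) = 117612110

The Erdős-Ko-Rado theorem states: for n ≥ 2k, an intersecting family of k-subsets of an n-element set has size at most C(n − 1, k − 1), with equality for 'star' families {A ⊆ [n] : |A| = k, i ∈ A} (fix an element i). For n = 233, k = 5: C(232, 4) = 117612110.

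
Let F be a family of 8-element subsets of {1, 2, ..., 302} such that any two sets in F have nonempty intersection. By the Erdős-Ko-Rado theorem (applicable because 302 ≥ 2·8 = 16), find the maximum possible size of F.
max |F| = C(301, 7) = 41401382408100

Erdős-Ko-Rado (1961): when n ≥ 2k, max |F| = C(n−1, k−1). The bound is attained by the star {A : i ∈ A} for any fixed i ∈ [n]. Here C(302−1, 8−1) = C(301, 7) = 41401382408100.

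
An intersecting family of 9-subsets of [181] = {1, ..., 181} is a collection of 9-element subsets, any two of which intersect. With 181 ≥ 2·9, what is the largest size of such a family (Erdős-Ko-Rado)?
max |F| = C(180, 8) = 23342337775350

Erdős-Ko-Rado (1961): when n ≥ 2k, max |F| = C(n−1, k−1). The bound is attained by the star {A : i ∈ A} for any fixed i ∈ [n]. Here C(181−1, 9−1) = C(180, 8) = 23342337775350.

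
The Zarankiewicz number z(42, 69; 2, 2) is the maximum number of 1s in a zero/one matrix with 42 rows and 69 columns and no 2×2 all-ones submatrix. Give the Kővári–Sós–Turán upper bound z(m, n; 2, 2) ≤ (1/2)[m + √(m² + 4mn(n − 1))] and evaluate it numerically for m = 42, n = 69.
z(42, 69; 2, 2) ≤ (1/2)[42 + √(42² + 4·42·69·68)] = (1/2)[42 + √790020] = 465.4153

Kővári–Sós–Turán: let r_1, ..., r_42 be the row sums and z = Σ r_i the total number of 1s. Each pair of columns can share at most one row with both entries 1 (else a 2×2 all-ones block appears), so Σ_i C(r_i, 2) ≤ C(69, 2) = 2346. By convexity Σ_i C(r_i, 2) ≥ 42·C(z/42, 2) = z(z − 42)/(2·42), giving z² − 42z − 42·69·68 ≤ 0 and hence z ≤ (1/2)[42 + √(1764 + 4·197064)] = (1/2)[42 + √790020] ≈ (1/2)(42 + 888.8307) = 465.4153.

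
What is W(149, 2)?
W(149, 2) = 149 + 1 = 150

A 2-term AP is any pair of integers, so a monochromatic 2-AP exists iff some colour is used at least twice. With 149 colours, the colouring i ↦ i on {1, ..., 149} uses each colour once, avoiding any monochromatic pair, so W(149, 2) > 149. For {1, ..., 150}, pigeonhole forces two integers of the same colour, which form a monochromatic 2-AP. Hence W(149, 2) = 150.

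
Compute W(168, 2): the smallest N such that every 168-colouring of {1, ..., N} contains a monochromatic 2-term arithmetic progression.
W(168, 2) = 168 + 1 = 169

A 2-term AP is any pair of integers, so a monochromatic 2-AP exists iff some colour is used at least twice. With 168 colours, the colouring i ↦ i on {1, ..., 168} uses each colour once, avoiding any monochromatic pair, so W(168, 2) > 168. For {1, ..., 169}, pigeonhole forces two integers of the same colour, which form a monochromatic 2-AP. Hence W(168, 2) = 169.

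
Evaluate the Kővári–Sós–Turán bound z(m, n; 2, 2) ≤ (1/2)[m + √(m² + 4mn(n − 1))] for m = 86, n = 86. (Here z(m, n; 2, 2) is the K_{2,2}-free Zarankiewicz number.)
z(86, 86; 2, 2) ≤ (1/2)[86 + √(86² + 4·86·86·85)] = (1/2)[86 + √2522036] = 837.046

Kővári–Sós–Turán: let r_1, ..., r_86 be the row sums and z = Σ r_i the total number of 1s. Each pair of columns can share at most one row with both entries 1 (else a 2×2 all-ones block appears), so Σ_i C(r_i, 2) ≤ C(86, 2) = 3655. By convexity Σ_i C(r_i, 2) ≥ 86·C(z/86, 2) = z(z − 86)/(2·86), giving z² − 86z − 86·86·85 ≤ 0 and hence z ≤ (1/2)[86 + √(7396 + 4·628660)] = (1/2)[86 + √2522036] ≈ (1/2)(86 + 1588.0919) = 837.046.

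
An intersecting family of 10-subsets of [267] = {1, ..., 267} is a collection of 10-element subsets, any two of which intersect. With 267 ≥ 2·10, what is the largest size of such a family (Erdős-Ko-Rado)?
max |F| = C(266, 9) = 16023551101247690

The Erdős-Ko-Rado theorem states: for n ≥ 2k, an intersecting family of k-subsets of an n-element set has size at most C(n − 1, k − 1), with equality for 'star' families {A ⊆ [n] : |A| = k, i ∈ A} (fix an element i). For n = 267, k = 10: C(266, 9) = 16023551101247690.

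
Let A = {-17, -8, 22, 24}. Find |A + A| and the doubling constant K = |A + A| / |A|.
K = |A + A| / |A| = 10/4 = 5/2

Enumerate A + A = {a + b : a, b ∈ A}. With |A| = 4, there are |A|^2 = 16 ordered sum pairs; collecting distinct values, A + A = {-34, -25, -16, 5, 7, 14, 16, 44, 46, 48}, so |A + A| = 10. Thus K = 10/4 = 5/2. For comparison, the minimum possible |A + A| over all 4-element sets is 2·4 − 1 = 7 (so min K = 7/4), attained only by arithmetic progressions.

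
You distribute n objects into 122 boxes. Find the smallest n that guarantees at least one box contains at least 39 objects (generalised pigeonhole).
n = (39 − 1)·122 + 1 = 4637

By the generalised pigeonhole principle, to guarantee some box contains ≥ r objects we need more than (r − 1) · k objects total. Threshold: n = (r − 1) · k + 1. With r = 39 and k = 122: n = 38 · 122 + 1 = 4636 + 1 = 4637. For n = 4636 = 38 · 122, we can put exactly 38 objects in every box, avoiding 39 in any single one — so 4637 is tight.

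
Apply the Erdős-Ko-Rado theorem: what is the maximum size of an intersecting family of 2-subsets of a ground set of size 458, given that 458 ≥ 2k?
max |F| = C(457, 1) = 457

Erdős-Ko-Rado (1961): when n ≥ 2k, max |F| = C(n−1, k−1). The bound is attained by the star {A : i ∈ A} for any fixed i ∈ [n]. Here C(458−1, 2−1) = C(457, 1) = 457.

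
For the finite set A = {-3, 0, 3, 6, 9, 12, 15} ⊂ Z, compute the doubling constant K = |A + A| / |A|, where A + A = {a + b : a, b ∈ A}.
K = |A + A| / |A| = 13/7

Enumerate A + A = {a + b : a, b ∈ A}. With |A| = 7, there are |A|^2 = 49 ordered sum pairs; collecting distinct values, A + A = {-6, -3, 0, 3, 6, 9, 12, 15, 18, 21, 24, 27, 30}, so |A + A| = 13. Thus K = 13/7. Here |A + A| = 2|A| − 1 = 13, the minimum possible — so K = 13/7 is minimal, which holds iff A is an arithmetic progression.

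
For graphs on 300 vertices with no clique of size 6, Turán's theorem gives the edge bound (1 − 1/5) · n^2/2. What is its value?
Turán density bound = (4/5) · 300^2/2 = 36000

Turán's theorem: ex(n, K_{r+1}) is achieved by the complete r-partite Turán graph T(n, r) with parts as balanced as possible, and is at most (1 − 1/r) · n^2/2. For r = 5, n = 300: the density bound is (4/5) · 90000/2 = 36000. Since 5 ∣ 300, the Turán graph T(300, 5) has parts of equal size 60, and its edge count e(T(300, 5)) = 36000 attains the density bound exactly.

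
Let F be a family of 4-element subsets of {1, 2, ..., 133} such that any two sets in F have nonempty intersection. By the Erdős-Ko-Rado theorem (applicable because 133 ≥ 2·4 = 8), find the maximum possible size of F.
max |F| = C(132, 3) = 374660

Erdős-Ko-Rado (1961): when n ≥ 2k, max |F| = C(n−1, k−1). The bound is attained by the star {A : i ∈ A} for any fixed i ∈ [n]. Here C(133−1, 4−1) = C(132, 3) = 374660.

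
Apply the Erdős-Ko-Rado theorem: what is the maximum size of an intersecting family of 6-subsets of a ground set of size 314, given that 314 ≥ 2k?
max |F| = C(313, 5) = 24243663522

The Erdős-Ko-Rado theorem states: for n ≥ 2k, an intersecting family of k-subsets of an n-element set has size at most C(n − 1, k − 1), with equality for 'star' families {A ⊆ [n] : |A| = k, i ∈ A} (fix an element i). For n = 314, k = 6: C(313, 5) = 24243663522.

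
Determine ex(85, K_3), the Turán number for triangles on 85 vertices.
ex(85, K_3) = ⌊85^2/4⌋ = 1806

Mantel (1907): a triangle-free graph on n vertices has at most ⌊n^2/4⌋ edges, with equality for the complete bipartite graph K_{⌊n/2⌋, ⌈n/2⌉}. For n = 85: ⌊85^2/4⌋ = ⌊7225/4⌋ = 1806. The extremal graph is K_{42, 43}, which has 42·43 = 1806 edges.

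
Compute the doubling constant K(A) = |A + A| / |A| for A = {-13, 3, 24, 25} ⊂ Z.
K = |A + A| / |A| = 10/4 = 5/2

Enumerate A + A = {a + b : a, b ∈ A}. With |A| = 4, there are |A|^2 = 16 ordered sum pairs; collecting distinct values, A + A = {-26, -10, 6, 11, 12, 27, 28, 48, 49, 50}, so |A + A| = 10. Thus K = 10/4 = 5/2. For comparison, the minimum possible |A + A| over all 4-element sets is 2·4 − 1 = 7 (so min K = 7/4), attained only by arithmetic progressions.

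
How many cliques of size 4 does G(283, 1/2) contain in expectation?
E[# K_4] = C(283, 4) · (1/2)^C(4, 2) = 261630670 / 2^6 = 130815335/32 = 4087979.21875

For each 4-subset S of vertices (there are C(283, 4) = 261630670 such S), let X_S = 1 if S induces a K_4 (all C(4, 2) = 6 edges present). Then P(X_S = 1) = (1/2)^6 = 1/64. By linearity of expectation, E[# K_4] = C(283, 4) · (1/2)^6 = 261630670 / 64 = 130815335/32 = 4087979.21875.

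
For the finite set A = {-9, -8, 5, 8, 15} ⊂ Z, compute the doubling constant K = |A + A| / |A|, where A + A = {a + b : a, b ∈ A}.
K = |A + A| / |A| = 15/5 = 3

Enumerate A + A = {a + b : a, b ∈ A}. With |A| = 5, there are |A|^2 = 25 ordered sum pairs; collecting distinct values, A + A = {-18, -17, -16, -4, -3, -1, 0, 6, 7, 10, 13, 16, 20, 23, 30}, so |A + A| = 15. Thus K = 15/5 = 3. For comparison, the minimum possible |A + A| over all 5-element sets is 2·5 − 1 = 9 (so min K = 9/5), attained only by arithmetic progressions.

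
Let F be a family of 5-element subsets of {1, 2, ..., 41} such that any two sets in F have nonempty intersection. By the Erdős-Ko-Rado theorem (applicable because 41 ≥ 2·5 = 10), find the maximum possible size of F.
max |F| = C(40, 4) = 91390

The Erdős-Ko-Rado theorem states: for n ≥ 2k, an intersecting family of k-subsets of an n-element set has size at most C(n − 1, k − 1), with equality for 'star' families {A ⊆ [n] : |A| = k, i ∈ A} (fix an element i). For n = 41, k = 5: C(40, 4) = 91390.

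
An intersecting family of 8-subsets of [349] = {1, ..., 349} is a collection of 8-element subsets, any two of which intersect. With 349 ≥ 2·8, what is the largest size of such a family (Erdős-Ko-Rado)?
max |F| = C(348, 7) = 115412286408552

The Erdős-Ko-Rado theorem states: for n ≥ 2k, an intersecting family of k-subsets of an n-element set has size at most C(n − 1, k − 1), with equality for 'star' families {A ⊆ [n] : |A| = k, i ∈ A} (fix an element i). For n = 349, k = 8: C(348, 7) = 115412286408552.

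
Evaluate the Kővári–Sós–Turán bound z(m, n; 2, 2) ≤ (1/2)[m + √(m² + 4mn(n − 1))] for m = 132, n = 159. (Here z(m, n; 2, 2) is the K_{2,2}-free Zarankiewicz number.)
z(132, 159; 2, 2) ≤ (1/2)[132 + √(132² + 4·132·159·158)] = (1/2)[132 + √13281840] = 1888.2129

Kővári–Sós–Turán: let r_1, ..., r_132 be the row sums and z = Σ r_i the total number of 1s. Each pair of columns can share at most one row with both entries 1 (else a 2×2 all-ones block appears), so Σ_i C(r_i, 2) ≤ C(159, 2) = 12561. By convexity Σ_i C(r_i, 2) ≥ 132·C(z/132, 2) = z(z − 132)/(2·132), giving z² − 132z − 132·159·158 ≤ 0 and hence z ≤ (1/2)[132 + √(17424 + 4·3316104)] = (1/2)[132 + √13281840] ≈ (1/2)(132 + 3644.4259) = 1888.2129.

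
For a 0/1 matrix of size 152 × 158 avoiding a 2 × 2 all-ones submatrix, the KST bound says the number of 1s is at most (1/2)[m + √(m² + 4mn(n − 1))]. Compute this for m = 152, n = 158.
z(152, 158; 2, 2) ≤ (1/2)[152 + √(152² + 4·152·158·157)] = (1/2)[152 + √15105152] = 2019.2674

Kővári–Sós–Turán: let r_1, ..., r_152 be the row sums and z = Σ r_i the total number of 1s. Each pair of columns can share at most one row with both entries 1 (else a 2×2 all-ones block appears), so Σ_i C(r_i, 2) ≤ C(158, 2) = 12403. By convexity Σ_i C(r_i, 2) ≥ 152·C(z/152, 2) = z(z − 152)/(2·152), giving z² − 152z − 152·158·157 ≤ 0 and hence z ≤ (1/2)[152 + √(23104 + 4·3770512)] = (1/2)[152 + √15105152] ≈ (1/2)(152 + 3886.5347) = 2019.2674.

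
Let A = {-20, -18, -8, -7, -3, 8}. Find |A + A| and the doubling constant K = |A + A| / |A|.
K = |A + A| / |A| = 20/6 = 10/3

Enumerate A + A = {a + b : a, b ∈ A}. With |A| = 6, there are |A|^2 = 36 ordered sum pairs; collecting distinct values, A + A = {-40, -38, -36, -28, -27, -26, -25, -23, -21, -16, -15, -14, -12, -11, -10, -6, 0, 1, 5, 16}, so |A + A| = 20. Thus K = 20/6 = 10/3. For comparison, the minimum possible |A + A| over all 6-element sets is 2·6 − 1 = 11 (so min K = 11/6), attained only by arithmetic progressions.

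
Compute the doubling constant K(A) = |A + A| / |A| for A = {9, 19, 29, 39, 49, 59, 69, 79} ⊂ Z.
K = |A + A| / |A| = 15/8

Enumerate A + A = {a + b : a, b ∈ A}. With |A| = 8, there are |A|^2 = 64 ordered sum pairs; collecting distinct values, A + A = {18, 28, 38, 48, 58, 68, 78, 88, 98, 108, 118, 128, 138, 148, 158}, so |A + A| = 15. Thus K = 15/8. Here |A + A| = 2|A| − 1 = 15, the minimum possible — so K = 15/8 is minimal, which holds iff A is an arithmetic progression.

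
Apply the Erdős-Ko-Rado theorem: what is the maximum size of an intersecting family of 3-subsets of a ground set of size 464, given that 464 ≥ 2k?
max |F| = C(463, 2) = 106953

The Erdős-Ko-Rado theorem states: for n ≥ 2k, an intersecting family of k-subsets of an n-element set has size at most C(n − 1, k − 1), with equality for 'star' families {A ⊆ [n] : |A| = k, i ∈ A} (fix an element i). For n = 464, k = 3: C(463, 2) = 106953.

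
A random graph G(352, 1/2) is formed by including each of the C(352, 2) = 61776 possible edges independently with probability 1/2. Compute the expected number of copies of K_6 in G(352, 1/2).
E[# K_6] = C(352, 6) · (1/2)^C(6, 2) = 2531159270640 / 2^15 = 158197454415/2048 ≈ 77244850.788574

For each 6-subset S of vertices (there are C(352, 6) = 2531159270640 such S), let X_S = 1 if S induces a K_6 (all C(6, 2) = 15 edges present). Then P(X_S = 1) = (1/2)^15 = 1/32768. By linearity of expectation, E[# K_6] = C(352, 6) · (1/2)^15 = 2531159270640 / 32768 = 158197454415/2048 ≈ 77244850.788574.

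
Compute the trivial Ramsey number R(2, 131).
R(2, 131) = 131

R(2, k) = k for all k ≥ 2: in a 2-colouring of K_k, either some edge is red (a red K_2) or all edges are blue (a blue K_k). And K_{130} coloured all-blue has no blue K_131, so R(2, 131) > 130. Hence R(2, 131) = 131.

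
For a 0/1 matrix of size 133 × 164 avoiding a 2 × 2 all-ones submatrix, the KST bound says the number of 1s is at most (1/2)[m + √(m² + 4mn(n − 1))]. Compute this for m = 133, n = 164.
z(133, 164; 2, 2) ≤ (1/2)[133 + √(133² + 4·133·164·163)] = (1/2)[133 + √14239113] = 1953.2375

Kővári–Sós–Turán: let r_1, ..., r_133 be the row sums and z = Σ r_i the total number of 1s. Each pair of columns can share at most one row with both entries 1 (else a 2×2 all-ones block appears), so Σ_i C(r_i, 2) ≤ C(164, 2) = 13366. By convexity Σ_i C(r_i, 2) ≥ 133·C(z/133, 2) = z(z − 133)/(2·133), giving z² − 133z − 133·164·163 ≤ 0 and hence z ≤ (1/2)[133 + √(17689 + 4·3555356)] = (1/2)[133 + √14239113] ≈ (1/2)(133 + 3773.4749) = 1953.2375.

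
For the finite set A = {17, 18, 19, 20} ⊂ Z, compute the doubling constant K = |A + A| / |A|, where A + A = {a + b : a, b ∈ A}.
K = |A + A| / |A| = 7/4

Enumerate A + A = {a + b : a, b ∈ A}. With |A| = 4, there are |A|^2 = 16 ordered sum pairs; collecting distinct values, A + A = {34, 35, 36, 37, 38, 39, 40}, so |A + A| = 7. Thus K = 7/4. Here |A + A| = 2|A| − 1 = 7, the minimum possible — so K = 7/4 is minimal, which holds iff A is an arithmetic progression.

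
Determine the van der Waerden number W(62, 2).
W(62, 2) = 62 + 1 = 63

A 2-term AP is any pair of integers, so a monochromatic 2-AP exists iff some colour is used at least twice. With 62 colours, the colouring i ↦ i on {1, ..., 62} uses each colour once, avoiding any monochromatic pair, so W(62, 2) > 62. For {1, ..., 63}, pigeonhole forces two integers of the same colour, which form a monochromatic 2-AP. Hence W(62, 2) = 63.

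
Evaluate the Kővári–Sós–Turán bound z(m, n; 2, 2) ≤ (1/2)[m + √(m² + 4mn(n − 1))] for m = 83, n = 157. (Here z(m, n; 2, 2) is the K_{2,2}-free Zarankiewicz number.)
z(83, 157; 2, 2) ≤ (1/2)[83 + √(83² + 4·83·157·156)] = (1/2)[83 + √8138233] = 1467.8794

Kővári–Sós–Turán: let r_1, ..., r_83 be the row sums and z = Σ r_i the total number of 1s. Each pair of columns can share at most one row with both entries 1 (else a 2×2 all-ones block appears), so Σ_i C(r_i, 2) ≤ C(157, 2) = 12246. By convexity Σ_i C(r_i, 2) ≥ 83·C(z/83, 2) = z(z − 83)/(2·83), giving z² − 83z − 83·157·156 ≤ 0 and hence z ≤ (1/2)[83 + √(6889 + 4·2032836)] = (1/2)[83 + √8138233] ≈ (1/2)(83 + 2852.7588) = 1467.8794.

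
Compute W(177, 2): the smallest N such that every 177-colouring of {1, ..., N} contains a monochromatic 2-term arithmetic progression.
W(177, 2) = 177 + 1 = 178

A 2-term AP is any pair of integers, so a monochromatic 2-AP exists iff some colour is used at least twice. With 177 colours, the colouring i ↦ i on {1, ..., 177} uses each colour once, avoiding any monochromatic pair, so W(177, 2) > 177. For {1, ..., 178}, pigeonhole forces two integers of the same colour, which form a monochromatic 2-AP. Hence W(177, 2) = 178.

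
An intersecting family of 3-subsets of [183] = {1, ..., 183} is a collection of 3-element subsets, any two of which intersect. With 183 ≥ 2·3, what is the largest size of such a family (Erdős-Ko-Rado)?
max |F| = C(182, 2) = 16471

The Erdős-Ko-Rado theorem states: for n ≥ 2k, an intersecting family of k-subsets of an n-element set has size at most C(n − 1, k − 1), with equality for 'star' families {A ⊆ [n] : |A| = k, i ∈ A} (fix an element i). For n = 183, k = 3: C(182, 2) = 16471.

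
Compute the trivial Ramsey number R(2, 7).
R(2, 7) = 7

R(2, k) = k for all k ≥ 2: in a 2-colouring of K_k, either some edge is red (a red K_2) or all edges are blue (a blue K_k). And K_{6} coloured all-blue has no blue K_7, so R(2, 7) > 6. Hence R(2, 7) = 7.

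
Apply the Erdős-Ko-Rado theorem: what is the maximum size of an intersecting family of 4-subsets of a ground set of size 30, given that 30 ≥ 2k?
max |F| = C(29, 3) = 3654

Erdős-Ko-Rado (1961): when n ≥ 2k, max |F| = C(n−1, k−1). The bound is attained by the star {A : i ∈ A} for any fixed i ∈ [n]. Here C(30−1, 4−1) = C(29, 3) = 3654.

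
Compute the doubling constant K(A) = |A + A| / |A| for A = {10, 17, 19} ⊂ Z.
K = |A + A| / |A| = 6/3 = 2

Enumerate A + A = {a + b : a, b ∈ A}. With |A| = 3, there are |A|^2 = 9 ordered sum pairs; collecting distinct values, A + A = {20, 27, 29, 34, 36, 38}, so |A + A| = 6. Thus K = 6/3 = 2. For comparison, the minimum possible |A + A| over all 3-element sets is 2·3 − 1 = 5 (so min K = 5/3), attained only by arithmetic progressions.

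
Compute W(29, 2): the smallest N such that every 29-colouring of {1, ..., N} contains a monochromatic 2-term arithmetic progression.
W(29, 2) = 29 + 1 = 30

A 2-term AP is any pair of integers, so a monochromatic 2-AP exists iff some colour is used at least twice. With 29 colours, the colouring i ↦ i on {1, ..., 29} uses each colour once, avoiding any monochromatic pair, so W(29, 2) > 29. For {1, ..., 30}, pigeonhole forces two integers of the same colour, which form a monochromatic 2-AP. Hence W(29, 2) = 30.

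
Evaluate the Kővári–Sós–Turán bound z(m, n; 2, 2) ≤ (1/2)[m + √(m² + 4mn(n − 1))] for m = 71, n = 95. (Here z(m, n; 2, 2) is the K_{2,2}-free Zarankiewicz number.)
z(71, 95; 2, 2) ≤ (1/2)[71 + √(71² + 4·71·95·94)] = (1/2)[71 + √2541161] = 832.551

Kővári–Sós–Turán: let r_1, ..., r_71 be the row sums and z = Σ r_i the total number of 1s. Each pair of columns can share at most one row with both entries 1 (else a 2×2 all-ones block appears), so Σ_i C(r_i, 2) ≤ C(95, 2) = 4465. By convexity Σ_i C(r_i, 2) ≥ 71·C(z/71, 2) = z(z − 71)/(2·71), giving z² − 71z − 71·95·94 ≤ 0 and hence z ≤ (1/2)[71 + √(5041 + 4·634030)] = (1/2)[71 + √2541161] ≈ (1/2)(71 + 1594.1019) = 832.551.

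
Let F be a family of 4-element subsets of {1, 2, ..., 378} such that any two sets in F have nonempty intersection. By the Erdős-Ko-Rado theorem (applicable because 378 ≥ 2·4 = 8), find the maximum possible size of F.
max |F| = C(377, 3) = 8859500

Erdős-Ko-Rado (1961): when n ≥ 2k, max |F| = C(n−1, k−1). The bound is attained by the star {A : i ∈ A} for any fixed i ∈ [n]. Here C(378−1, 4−1) = C(377, 3) = 8859500.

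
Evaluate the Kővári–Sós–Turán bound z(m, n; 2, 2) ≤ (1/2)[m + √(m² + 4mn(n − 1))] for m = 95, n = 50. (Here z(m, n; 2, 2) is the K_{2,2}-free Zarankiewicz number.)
z(95, 50; 2, 2) ≤ (1/2)[95 + √(95² + 4·95·50·49)] = (1/2)[95 + √940025] = 532.2744

Kővári–Sós–Turán: let r_1, ..., r_95 be the row sums and z = Σ r_i the total number of 1s. Each pair of columns can share at most one row with both entries 1 (else a 2×2 all-ones block appears), so Σ_i C(r_i, 2) ≤ C(50, 2) = 1225. By convexity Σ_i C(r_i, 2) ≥ 95·C(z/95, 2) = z(z − 95)/(2·95), giving z² − 95z − 95·50·49 ≤ 0 and hence z ≤ (1/2)[95 + √(9025 + 4·232750)] = (1/2)[95 + √940025] ≈ (1/2)(95 + 969.5489) = 532.2744.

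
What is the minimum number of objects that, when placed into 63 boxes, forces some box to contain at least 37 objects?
n = (37 − 1)·63 + 1 = 2269

By the generalised pigeonhole principle, to guarantee some box contains ≥ r objects we need more than (r − 1) · k objects total. Threshold: n = (r − 1) · k + 1. With r = 37 and k = 63: n = 36 · 63 + 1 = 2268 + 1 = 2269. For n = 2268 = 36 · 63, we can put exactly 36 objects in every box, avoiding 37 in any single one — so 2269 is tight.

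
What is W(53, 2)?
W(53, 2) = 53 + 1 = 54

A 2-term AP is any pair of integers, so a monochromatic 2-AP exists iff some colour is used at least twice. With 53 colours, the colouring i ↦ i on {1, ..., 53} uses each colour once, avoiding any monochromatic pair, so W(53, 2) > 53. For {1, ..., 54}, pigeonhole forces two integers of the same colour, which form a monochromatic 2-AP. Hence W(53, 2) = 54.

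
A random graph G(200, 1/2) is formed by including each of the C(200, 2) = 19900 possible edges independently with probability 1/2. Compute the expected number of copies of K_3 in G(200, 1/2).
E[# K_3] = C(200, 3) · (1/2)^C(3, 2) = 1313400 / 2^3 = 164175

For each 3-subset S of vertices (there are C(200, 3) = 1313400 such S), let X_S = 1 if S induces a K_3 (all C(3, 2) = 3 edges present). Then P(X_S = 1) = (1/2)^3 = 1/8. By linearity of expectation, E[# K_3] = C(200, 3) · (1/2)^3 = 1313400 / 8 = 164175.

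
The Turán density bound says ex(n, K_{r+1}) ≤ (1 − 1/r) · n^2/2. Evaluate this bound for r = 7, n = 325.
Turán density bound = (6/7) · 325^2/2 = 316875/7 ≈ 45267.8571

Turán's theorem: ex(n, K_{r+1}) is achieved by the complete r-partite Turán graph T(n, r) with parts as balanced as possible, and is at most (1 − 1/r) · n^2/2. For r = 7, n = 325: the density bound is (6/7) · 105625/2 = 316875/7 ≈ 45267.8571. The integer-valued extremum is e(T(325, 7)) = 45267, which is strictly less than the density bound 316875/7 since 7 ∤ 325 (the parts of T(325, 7) cannot all be equal).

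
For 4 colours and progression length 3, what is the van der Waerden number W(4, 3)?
W(4, 3) = 76

W(4, 3) = 76. The lower bound W(4, 3) > 75 comes from an explicit good 4-colouring of [1, 75]; the upper bound W(4, 3) ≤ 76 was verified by exhaustive search over 4-colourings of [1, 76].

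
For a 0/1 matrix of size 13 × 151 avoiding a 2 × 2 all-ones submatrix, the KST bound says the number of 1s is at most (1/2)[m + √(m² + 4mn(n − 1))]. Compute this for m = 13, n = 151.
z(13, 151; 2, 2) ≤ (1/2)[13 + √(13² + 4·13·151·150)] = (1/2)[13 + √1177969] = 549.1714

Kővári–Sós–Turán: let r_1, ..., r_13 be the row sums and z = Σ r_i the total number of 1s. Each pair of columns can share at most one row with both entries 1 (else a 2×2 all-ones block appears), so Σ_i C(r_i, 2) ≤ C(151, 2) = 11325. By convexity Σ_i C(r_i, 2) ≥ 13·C(z/13, 2) = z(z − 13)/(2·13), giving z² − 13z − 13·151·150 ≤ 0 and hence z ≤ (1/2)[13 + √(169 + 4·294450)] = (1/2)[13 + √1177969] ≈ (1/2)(13 + 1085.3428) = 549.1714.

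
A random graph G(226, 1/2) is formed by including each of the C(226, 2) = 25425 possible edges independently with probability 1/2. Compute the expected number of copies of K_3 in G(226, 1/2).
E[# K_3] = C(226, 3) · (1/2)^C(3, 2) = 1898400 / 2^3 = 237300

For each 3-subset S of vertices (there are C(226, 3) = 1898400 such S), let X_S = 1 if S induces a K_3 (all C(3, 2) = 3 edges present). Then P(X_S = 1) = (1/2)^3 = 1/8. By linearity of expectation, E[# K_3] = C(226, 3) · (1/2)^3 = 1898400 / 8 = 237300.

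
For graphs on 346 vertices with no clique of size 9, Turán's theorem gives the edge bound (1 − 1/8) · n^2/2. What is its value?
Turán density bound = (7/8) · 346^2/2 = 209503/4 ≈ 52375.75

Turán's theorem: ex(n, K_{r+1}) is achieved by the complete r-partite Turán graph T(n, r) with parts as balanced as possible, and is at most (1 − 1/r) · n^2/2. For r = 8, n = 346: the density bound is (7/8) · 119716/2 = 209503/4 ≈ 52375.75. The integer-valued extremum is e(T(346, 8)) = 52375, which is strictly less than the density bound 209503/4 since 8 ∤ 346 (the parts of T(346, 8) cannot all be equal).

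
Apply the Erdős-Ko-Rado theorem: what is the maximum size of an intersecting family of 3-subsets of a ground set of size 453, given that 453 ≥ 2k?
max |F| = C(452, 2) = 101926

Erdős-Ko-Rado (1961): when n ≥ 2k, max |F| = C(n−1, k−1). The bound is attained by the star {A : i ∈ A} for any fixed i ∈ [n]. Here C(453−1, 3−1) = C(452, 2) = 101926.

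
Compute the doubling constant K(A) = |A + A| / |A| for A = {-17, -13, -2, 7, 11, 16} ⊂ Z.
K = |A + A| / |A| = 19/6

Enumerate A + A = {a + b : a, b ∈ A}. With |A| = 6, there are |A|^2 = 36 ordered sum pairs; collecting distinct values, A + A = {-34, -30, -26, -19, -15, -10, -6, -4, -2, -1, 3, 5, 9, 14, 18, 22, 23, 27, 32}, so |A + A| = 19. Thus K = 19/6. For comparison, the minimum possible |A + A| over all 6-element sets is 2·6 − 1 = 11 (so min K = 11/6), attained only by arithmetic progressions.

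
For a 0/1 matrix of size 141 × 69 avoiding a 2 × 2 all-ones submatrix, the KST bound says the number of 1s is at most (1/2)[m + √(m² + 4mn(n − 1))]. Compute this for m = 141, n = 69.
z(141, 69; 2, 2) ≤ (1/2)[141 + √(141² + 4·141·69·68)] = (1/2)[141 + √2666169] = 886.9204

Kővári–Sós–Turán: let r_1, ..., r_141 be the row sums and z = Σ r_i the total number of 1s. Each pair of columns can share at most one row with both entries 1 (else a 2×2 all-ones block appears), so Σ_i C(r_i, 2) ≤ C(69, 2) = 2346. By convexity Σ_i C(r_i, 2) ≥ 141·C(z/141, 2) = z(z − 141)/(2·141), giving z² − 141z − 141·69·68 ≤ 0 and hence z ≤ (1/2)[141 + √(19881 + 4·661572)] = (1/2)[141 + √2666169] ≈ (1/2)(141 + 1632.8408) = 886.9204.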